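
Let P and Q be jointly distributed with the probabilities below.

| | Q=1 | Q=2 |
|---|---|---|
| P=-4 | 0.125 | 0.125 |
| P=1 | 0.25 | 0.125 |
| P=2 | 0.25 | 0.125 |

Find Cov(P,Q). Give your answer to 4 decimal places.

E[P] = 0.125,  E[Q] = 1.375
E[PQ] = 0
Cov(P,Q) = E[PQ] − E[P]E[Q] = 0 − (0.125)(1.375) = -0.171875

-0.1719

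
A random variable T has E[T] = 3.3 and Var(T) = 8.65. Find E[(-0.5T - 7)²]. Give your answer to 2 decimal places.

76.99

E[-0.5T - 7] = -0.5·3.3 − 7 = -8.65
Var(-0.5T - 7) = (-0.5)²·8.65 = 2.1625
E[(-0.5T - 7)²] = Var((-0.5T - 7)) + (E[(-0.5T - 7)])² = 2.1625 + (-8.65)² = 76.985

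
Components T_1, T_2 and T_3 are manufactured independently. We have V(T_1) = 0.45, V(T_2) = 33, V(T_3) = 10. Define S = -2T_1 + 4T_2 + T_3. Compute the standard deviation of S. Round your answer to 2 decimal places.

23.23

By independence, V(S) = (-2)²V(T_1) + (4)²V(T_2) + (1)²V(T_3)
= (-2)²·0.45 + (4)²·33 + (1)²·10 = 539.8
SD(S) = √539.8 ≈ 23.23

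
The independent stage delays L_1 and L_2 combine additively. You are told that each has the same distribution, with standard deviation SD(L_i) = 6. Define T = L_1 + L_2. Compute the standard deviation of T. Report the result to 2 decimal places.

V(L_i) = (6)² = 36
By independence, V(T) = (1)²V(L_1) + (1)²V(L_2)
= (1)²·36 + (1)²·36 = 72
SD(T) = √72 ≈ 8.49

8.49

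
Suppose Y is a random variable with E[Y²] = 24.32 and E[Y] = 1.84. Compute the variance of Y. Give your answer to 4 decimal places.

20.9344

var(Y) = 24.32 − (1.84)² = 20.9344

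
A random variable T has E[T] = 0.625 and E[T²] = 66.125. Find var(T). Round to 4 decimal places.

var(T) = 66.125 − (0.625)² = 65.734375

65.7344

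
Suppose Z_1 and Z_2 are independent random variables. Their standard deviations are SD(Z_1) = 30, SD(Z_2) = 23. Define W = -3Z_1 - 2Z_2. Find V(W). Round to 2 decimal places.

10216.00

V(Z_1) = 900, V(Z_2) = 529
By independence, V(W) = (-3)²V(Z_1) + (-2)²V(Z_2)
= (-3)²·900 + (-2)²·529 = 10216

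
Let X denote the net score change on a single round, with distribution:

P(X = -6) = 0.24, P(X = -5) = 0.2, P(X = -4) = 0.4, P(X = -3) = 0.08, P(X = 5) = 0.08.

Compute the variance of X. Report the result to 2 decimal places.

E[X] = (-6)(0.24) + (-5)(0.2) + (-4)(0.4) + (-3)(0.08) + (5)(0.08) = -3.88
E[X²] = (-6)²(0.24) + (-5)²(0.2) + (-4)²(0.4) + (-3)²(0.08) + (5)²(0.08) = 22.76
Var(X) = E[X²] − (E[X])² = 22.76 − (-3.88)² = 7.7056

7.71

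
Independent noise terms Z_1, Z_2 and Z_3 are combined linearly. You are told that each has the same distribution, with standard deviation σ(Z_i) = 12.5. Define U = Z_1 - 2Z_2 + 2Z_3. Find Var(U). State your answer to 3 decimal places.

Var(Z_i) = (12.5)² = 156.25
By independence, Var(U) = (1)²Var(Z_1) + (-2)²Var(Z_2) + (2)²Var(Z_3)
= (1)²·156.25 + (-2)²·156.25 + (2)²·156.25 = 1406.25

1406.250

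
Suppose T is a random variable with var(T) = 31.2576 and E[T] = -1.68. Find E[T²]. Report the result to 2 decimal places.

E[T²] = var(T) + (E[T])² = 31.2576 + (-1.68)² = 34.08

34.08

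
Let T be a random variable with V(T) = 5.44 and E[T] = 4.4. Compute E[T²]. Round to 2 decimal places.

24.80

E[T²] = V(T) + (E[T])² = 5.44 + (4.4)² = 24.8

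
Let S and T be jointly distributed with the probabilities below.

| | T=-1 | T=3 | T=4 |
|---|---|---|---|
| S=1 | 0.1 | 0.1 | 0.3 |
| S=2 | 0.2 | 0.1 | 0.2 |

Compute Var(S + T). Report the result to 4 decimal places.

E[S] = 1.5,  E[T] = 2.3,  E[ST] = 3.2
Var(S) = 2.5 − (1.5)² = 0.25;  Var(T) = 10.1 − (2.3)² = 4.81
Cov(S,T) = 3.2 − (1.5)(2.3) = -0.25
Var(S + T) = (1)²·0.25 + (1)²·4.81 + 2·(1)·(1)·-0.25 = 4.56

4.5600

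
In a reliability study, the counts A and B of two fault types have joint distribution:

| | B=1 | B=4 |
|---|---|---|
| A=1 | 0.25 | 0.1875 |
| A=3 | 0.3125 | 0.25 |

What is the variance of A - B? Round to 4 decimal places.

E[A] = 2.125,  E[B] = 2.3125,  E[AB] = 4.9375
Var(A) = 5.5 − (2.125)² = 0.984375;  Var(B) = 7.5625 − (2.3125)² = 2.21484375
Cov(A,B) = 4.9375 − (2.125)(2.3125) = 0.0234375
Var(A - B) = (1)²·0.984375 + (-1)²·2.21484375 + 2·(1)·(-1)·0.0234375 = 3.15234375

3.1523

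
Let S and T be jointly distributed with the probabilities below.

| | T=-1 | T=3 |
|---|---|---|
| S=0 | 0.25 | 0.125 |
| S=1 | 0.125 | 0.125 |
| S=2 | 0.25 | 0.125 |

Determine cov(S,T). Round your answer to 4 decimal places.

E[S] = 1,  E[T] = 0.5
E[ST] = 0.5
cov(S,T) = E[ST] − E[S]E[T] = 0.5 − (1)(0.5) = 0

0.0000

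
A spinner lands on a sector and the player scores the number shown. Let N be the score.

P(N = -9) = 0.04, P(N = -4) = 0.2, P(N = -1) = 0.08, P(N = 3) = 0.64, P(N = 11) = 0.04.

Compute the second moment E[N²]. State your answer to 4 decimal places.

17.1200

E[N²] = (-9)²(0.04) + (-4)²(0.2) + (-1)²(0.08) + (3)²(0.64) + (11)²(0.04) = 17.12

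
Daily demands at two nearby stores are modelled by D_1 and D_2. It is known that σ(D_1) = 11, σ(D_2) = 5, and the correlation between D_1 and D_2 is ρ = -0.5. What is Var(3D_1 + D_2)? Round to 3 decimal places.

Var(D_1) = (11)² = 121;  Var(D_2) = (5)² = 25
cov(D_1,D_2) = ρ·σ(D_1)·σ(D_2) = -0.5·11·5 = -27.5
Var(3D_1 + D_2) = (3)²·Var(D_1) + (1)²·Var(D_2) + 2·(3)·(1)·cov(D_1,D_2)
= 9·121 + 1·25 + 6·-27.5 = 949

949.000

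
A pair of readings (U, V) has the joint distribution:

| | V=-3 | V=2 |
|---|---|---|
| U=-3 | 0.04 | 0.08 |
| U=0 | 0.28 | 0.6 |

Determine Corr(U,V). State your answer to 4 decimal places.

E[U] = -0.36,  E[V] = 0.4
E[UV] = -0.12
cov(U,V) = E[UV] − E[U]E[V] = -0.12 − (-0.36)(0.4) = 0.024
Var(U) = 0.9504,  Var(V) = 5.44
ρ = 0.024 / √(0.9504·5.44) ≈ 0.0106

0.0106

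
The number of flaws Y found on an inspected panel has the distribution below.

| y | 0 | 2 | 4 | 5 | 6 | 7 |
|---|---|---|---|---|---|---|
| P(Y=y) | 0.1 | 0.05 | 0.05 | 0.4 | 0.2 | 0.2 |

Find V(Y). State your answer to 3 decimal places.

E[Y] = (0)(0.1) + (2)(0.05) + (4)(0.05) + (5)(0.4) + (6)(0.2) + (7)(0.2) = 4.9
E[Y²] = (0)²(0.1) + (2)²(0.05) + (4)²(0.05) + (5)²(0.4) + (6)²(0.2) + (7)²(0.2) = 28
V(Y) = E[Y²] − (E[Y])² = 28 − (4.9)² = 3.99

3.990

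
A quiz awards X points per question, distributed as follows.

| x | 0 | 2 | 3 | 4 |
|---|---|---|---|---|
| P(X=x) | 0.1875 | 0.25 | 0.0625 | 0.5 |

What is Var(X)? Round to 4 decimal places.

E[X] = (0)(0.1875) + (2)(0.25) + (3)(0.0625) + (4)(0.5) = 2.6875
E[X²] = (0)²(0.1875) + (2)²(0.25) + (3)²(0.0625) + (4)²(0.5) = 9.5625
Var(X) = E[X²] − (E[X])² = 9.5625 − (2.6875)² = 2.33984375

2.3398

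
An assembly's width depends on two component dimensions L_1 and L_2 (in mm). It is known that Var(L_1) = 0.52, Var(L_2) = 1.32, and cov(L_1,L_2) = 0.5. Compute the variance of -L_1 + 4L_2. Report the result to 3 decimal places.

17.640

Var(-L_1 + 4L_2) = (-1)²·Var(L_1) + (4)²·Var(L_2) + 2·(-1)·(4)·cov(L_1,L_2)
= 1·0.52 + 16·1.32 + -8·0.5 = 17.64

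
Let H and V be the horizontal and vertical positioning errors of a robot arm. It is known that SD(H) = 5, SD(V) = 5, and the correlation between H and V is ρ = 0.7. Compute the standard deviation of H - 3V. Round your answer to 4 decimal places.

12.0416

Var(H) = (5)² = 25;  Var(V) = (5)² = 25
Cov(H,V) = ρ·SD(H)·SD(V) = 0.7·5·5 = 17.5
Var(H - 3V) = (1)²·Var(H) + (-3)²·Var(V) + 2·(1)·(-3)·Cov(H,V)
= 1·25 + 9·25 + -6·17.5 = 145
SD(H - 3V) = √145 ≈ 12.0416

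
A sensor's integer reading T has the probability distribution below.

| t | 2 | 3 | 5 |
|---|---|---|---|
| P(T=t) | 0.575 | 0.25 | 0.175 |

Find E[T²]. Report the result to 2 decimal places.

8.93

E[T²] = (2)²(0.575) + (3)²(0.25) + (5)²(0.175) = 8.925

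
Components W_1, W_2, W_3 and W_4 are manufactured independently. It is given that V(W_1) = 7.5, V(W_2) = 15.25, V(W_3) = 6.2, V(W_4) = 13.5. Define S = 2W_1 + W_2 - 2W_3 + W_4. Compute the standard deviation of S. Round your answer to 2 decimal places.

By independence, V(S) = (2)²V(W_1) + (1)²V(W_2) + (-2)²V(W_3) + (1)²V(W_4)
= (2)²·7.5 + (1)²·15.25 + (-2)²·6.2 + (1)²·13.5 = 83.55
sd(S) = √83.55 ≈ 9.14

9.14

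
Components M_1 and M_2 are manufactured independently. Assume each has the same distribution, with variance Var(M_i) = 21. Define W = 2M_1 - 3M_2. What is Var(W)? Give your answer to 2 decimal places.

273.00

By independence, Var(W) = (2)²Var(M_1) + (-3)²Var(M_2)
= (2)²·21 + (-3)²·21 = 273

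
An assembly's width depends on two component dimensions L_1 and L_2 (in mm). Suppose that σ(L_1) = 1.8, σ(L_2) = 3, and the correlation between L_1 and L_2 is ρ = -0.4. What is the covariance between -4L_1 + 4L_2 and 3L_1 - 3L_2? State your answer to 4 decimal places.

V(L_1) = (1.8)² = 3.24;  V(L_2) = (3)² = 9
Cov(L_1,L_2) = ρ·σ(L_1)·σ(L_2) = -0.4·1.8·3 = -2.16
Cov(-4L_1 + 4L_2, 3L_1 - 3L_2) = (-4)(3)V(L_1) + (4)(-3)V(L_2) + [(-4)(-3) + (4)(3)]Cov(L_1,L_2)
= -12·3.24 + -12·9 + 24·-2.16 = -198.72

-198.7200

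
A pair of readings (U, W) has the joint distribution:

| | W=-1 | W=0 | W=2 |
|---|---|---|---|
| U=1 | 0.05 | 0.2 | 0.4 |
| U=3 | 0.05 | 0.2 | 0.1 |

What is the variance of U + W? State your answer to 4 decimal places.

E[U] = 1.7,  E[W] = 0.9,  E[UW] = 1.2
Var(U) = 3.8 − (1.7)² = 0.91;  Var(W) = 2.1 − (0.9)² = 1.29
Cov(U,W) = 1.2 − (1.7)(0.9) = -0.33
Var(U + W) = (1)²·0.91 + (1)²·1.29 + 2·(1)·(1)·-0.33 = 1.54

1.5400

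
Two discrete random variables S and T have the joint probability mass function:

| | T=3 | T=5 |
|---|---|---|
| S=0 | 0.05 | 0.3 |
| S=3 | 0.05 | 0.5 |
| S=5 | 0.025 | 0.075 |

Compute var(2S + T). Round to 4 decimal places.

E[S] = 2.15,  E[T] = 4.75,  E[ST] = 10.2
var(S) = 7.45 − (2.15)² = 2.8275;  var(T) = 23 − (4.75)² = 0.4375
cov(S,T) = 10.2 − (2.15)(4.75) = -0.0125
var(2S + T) = (2)²·2.8275 + (1)²·0.4375 + 2·(2)·(1)·-0.0125 = 11.6975

11.6975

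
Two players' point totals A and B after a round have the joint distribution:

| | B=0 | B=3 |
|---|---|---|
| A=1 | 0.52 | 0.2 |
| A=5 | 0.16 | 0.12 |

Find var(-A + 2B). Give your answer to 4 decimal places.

E[A] = 2.12,  E[B] = 0.96,  E[AB] = 2.4
var(A) = 7.72 − (2.12)² = 3.2256;  var(B) = 2.88 − (0.96)² = 1.9584
cov(A,B) = 2.4 − (2.12)(0.96) = 0.3648
var(-A + 2B) = (-1)²·3.2256 + (2)²·1.9584 + 2·(-1)·(2)·0.3648 = 9.6

9.6000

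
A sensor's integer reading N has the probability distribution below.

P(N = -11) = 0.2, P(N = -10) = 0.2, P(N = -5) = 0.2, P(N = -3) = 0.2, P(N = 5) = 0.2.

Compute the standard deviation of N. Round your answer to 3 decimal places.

5.741

E[N] = (-11)(0.2) + (-10)(0.2) + (-5)(0.2) + (-3)(0.2) + (5)(0.2) = -4.8
E[N²] = (-11)²(0.2) + (-10)²(0.2) + (-5)²(0.2) + (-3)²(0.2) + (5)²(0.2) = 56
Var(N) = E[N²] − (E[N])² = 56 − (-4.8)² = 32.96
SD(N) = √32.96 ≈ 5.741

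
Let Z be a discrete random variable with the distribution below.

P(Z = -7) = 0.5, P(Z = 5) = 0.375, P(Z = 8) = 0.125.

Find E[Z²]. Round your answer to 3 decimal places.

E[Z²] = (-7)²(0.5) + (5)²(0.375) + (8)²(0.125) = 41.875

41.875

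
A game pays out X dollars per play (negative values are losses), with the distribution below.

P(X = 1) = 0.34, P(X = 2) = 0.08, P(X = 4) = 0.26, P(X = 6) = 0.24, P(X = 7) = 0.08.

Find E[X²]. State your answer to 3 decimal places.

17.380

E[X²] = (1)²(0.34) + (2)²(0.08) + (4)²(0.26) + (6)²(0.24) + (7)²(0.08) = 17.38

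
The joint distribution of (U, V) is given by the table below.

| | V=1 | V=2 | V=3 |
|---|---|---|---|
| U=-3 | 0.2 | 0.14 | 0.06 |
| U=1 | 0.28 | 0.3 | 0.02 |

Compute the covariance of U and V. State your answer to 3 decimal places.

E[U] = -0.6,  E[V] = 1.6
E[UV] = -1.04
Cov(U,V) = E[UV] − E[U]E[V] = -1.04 − (-0.6)(1.6) = -0.08

-0.080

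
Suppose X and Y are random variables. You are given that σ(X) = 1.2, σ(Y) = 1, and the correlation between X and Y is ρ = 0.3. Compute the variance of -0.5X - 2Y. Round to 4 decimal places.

Var(X) = (1.2)² = 1.44;  Var(Y) = (1)² = 1
Cov(X,Y) = ρ·σ(X)·σ(Y) = 0.3·1.2·1 = 0.36
Var(-0.5X - 2Y) = (-0.5)²·Var(X) + (-2)²·Var(Y) + 2·(-0.5)·(-2)·Cov(X,Y)
= 0.25·1.44 + 4·1 + 2·0.36 = 5.08

5.0800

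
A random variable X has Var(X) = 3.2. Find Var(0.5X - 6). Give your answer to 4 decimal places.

Var(0.5X - 6) = (0.5)²·Var(X) = 0.25·3.2 = 0.8

0.8000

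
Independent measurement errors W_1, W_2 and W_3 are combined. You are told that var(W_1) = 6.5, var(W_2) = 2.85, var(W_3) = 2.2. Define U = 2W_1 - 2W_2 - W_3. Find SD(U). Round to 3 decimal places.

By independence, var(U) = (2)²var(W_1) + (-2)²var(W_2) + (-1)²var(W_3)
= (2)²·6.5 + (-2)²·2.85 + (-1)²·2.2 = 39.6
SD(U) = √39.6 ≈ 6.293

6.293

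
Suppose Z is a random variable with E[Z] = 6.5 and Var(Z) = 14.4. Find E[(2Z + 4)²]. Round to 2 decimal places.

E[2Z + 4] = 2·6.5 + 4 = 17
Var(2Z + 4) = (2)²·14.4 = 57.6
E[(2Z + 4)²] = Var((2Z + 4)) + (E[(2Z + 4)])² = 57.6 + (17)² = 346.6

346.60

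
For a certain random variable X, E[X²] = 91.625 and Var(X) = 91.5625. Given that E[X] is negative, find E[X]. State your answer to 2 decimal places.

(E[X])² = E[X²] − Var(X) = 91.625 − 91.5625 = 0.0625
E[X] = −√0.0625 = -0.25

-0.25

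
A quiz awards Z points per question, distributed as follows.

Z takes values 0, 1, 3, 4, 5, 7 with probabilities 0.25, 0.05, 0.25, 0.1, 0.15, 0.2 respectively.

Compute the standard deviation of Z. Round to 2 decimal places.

2.50

E[Z] = (0)(0.25) + (1)(0.05) + (3)(0.25) + (4)(0.1) + (5)(0.15) + (7)(0.2) = 3.35
E[Z²] = (0)²(0.25) + (1)²(0.05) + (3)²(0.25) + (4)²(0.1) + (5)²(0.15) + (7)²(0.2) = 17.45
var(Z) = E[Z²] − (E[Z])² = 17.45 − (3.35)² = 6.2275
SD(Z) = √6.2275 ≈ 2.50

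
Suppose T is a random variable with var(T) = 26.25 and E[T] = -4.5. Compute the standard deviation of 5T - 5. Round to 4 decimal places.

25.6174

var(5T - 5) = (5)²·26.25 = 656.25
SD(5T - 5) = √656.25 ≈ 25.6174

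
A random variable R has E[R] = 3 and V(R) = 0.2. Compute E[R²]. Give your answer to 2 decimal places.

9.20

E[R²] = V(R) + (E[R])² = 0.2 + (3)² = 9.2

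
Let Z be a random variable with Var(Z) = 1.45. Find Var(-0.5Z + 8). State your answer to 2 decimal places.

0.36

Var(-0.5Z + 8) = (-0.5)²·Var(Z) = 0.25·1.45 = 0.3625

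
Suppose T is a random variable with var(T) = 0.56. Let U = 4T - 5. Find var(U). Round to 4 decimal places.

var(4T - 5) = (4)²·var(T) = 16·0.56 = 8.96

8.9600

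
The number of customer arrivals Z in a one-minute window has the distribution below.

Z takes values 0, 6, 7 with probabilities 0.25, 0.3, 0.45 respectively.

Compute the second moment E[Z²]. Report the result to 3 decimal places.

32.850

E[Z²] = (0)²(0.25) + (6)²(0.3) + (7)²(0.45) = 32.85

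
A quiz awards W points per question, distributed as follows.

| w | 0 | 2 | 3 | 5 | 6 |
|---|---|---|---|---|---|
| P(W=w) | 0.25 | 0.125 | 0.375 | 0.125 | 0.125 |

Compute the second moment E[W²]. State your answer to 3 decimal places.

11.500

E[W²] = (0)²(0.25) + (2)²(0.125) + (3)²(0.375) + (5)²(0.125) + (6)²(0.125) = 11.5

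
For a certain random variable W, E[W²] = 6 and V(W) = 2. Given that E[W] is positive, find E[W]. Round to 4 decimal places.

(E[W])² = E[W²] − V(W) = 6 − 2 = 4
E[W] = √4 = 2

2.0000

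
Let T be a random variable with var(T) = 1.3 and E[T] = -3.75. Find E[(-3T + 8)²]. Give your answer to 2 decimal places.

E[-3T + 8] = -3·-3.75 + 8 = 19.25
var(-3T + 8) = (-3)²·1.3 = 11.7
E[(-3T + 8)²] = var((-3T + 8)) + (E[(-3T + 8)])² = 11.7 + (19.25)² = 382.2625

382.26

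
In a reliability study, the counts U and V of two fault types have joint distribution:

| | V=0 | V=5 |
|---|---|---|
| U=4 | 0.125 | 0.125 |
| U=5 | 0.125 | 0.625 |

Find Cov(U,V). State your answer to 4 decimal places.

0.3125

E[U] = 4.75,  E[V] = 3.75
E[UV] = 18.125
Cov(U,V) = E[UV] − E[U]E[V] = 18.125 − (4.75)(3.75) = 0.3125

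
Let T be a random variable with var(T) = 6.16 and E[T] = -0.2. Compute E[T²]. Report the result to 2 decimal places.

6.20

E[T²] = var(T) + (E[T])² = 6.16 + (-0.2)² = 6.2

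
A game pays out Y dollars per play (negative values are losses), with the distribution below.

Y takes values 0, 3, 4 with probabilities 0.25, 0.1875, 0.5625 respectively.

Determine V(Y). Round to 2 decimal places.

2.78

E[Y] = (0)(0.25) + (3)(0.1875) + (4)(0.5625) = 2.8125
E[Y²] = (0)²(0.25) + (3)²(0.1875) + (4)²(0.5625) = 10.6875
V(Y) = E[Y²] − (E[Y])² = 10.6875 − (2.8125)² = 2.77734375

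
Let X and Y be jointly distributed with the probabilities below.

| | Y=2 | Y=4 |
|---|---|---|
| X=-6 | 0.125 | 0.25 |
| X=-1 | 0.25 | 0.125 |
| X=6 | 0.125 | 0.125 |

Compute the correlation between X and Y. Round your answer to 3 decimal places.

E[X] = -1.125,  E[Y] = 3
E[XY] = -4
cov(X,Y) = E[XY] − E[X]E[Y] = -4 − (-1.125)(3) = -0.625
V(X) = 21.609375,  V(Y) = 1
ρ = -0.625 / √(21.609375·1) ≈ -0.134

-0.134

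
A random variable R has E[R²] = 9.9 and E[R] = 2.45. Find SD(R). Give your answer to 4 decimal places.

1.9742

Var(R) = 9.9 − (2.45)² = 3.8975
SD(R) = √3.8975 ≈ 1.9742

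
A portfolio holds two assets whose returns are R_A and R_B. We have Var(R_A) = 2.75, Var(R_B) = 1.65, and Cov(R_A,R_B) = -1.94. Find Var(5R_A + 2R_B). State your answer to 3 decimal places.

36.550

Var(5R_A + 2R_B) = (5)²·Var(R_A) + (2)²·Var(R_B) + 2·(5)·(2)·Cov(R_A,R_B)
= 25·2.75 + 4·1.65 + 20·-1.94 = 36.55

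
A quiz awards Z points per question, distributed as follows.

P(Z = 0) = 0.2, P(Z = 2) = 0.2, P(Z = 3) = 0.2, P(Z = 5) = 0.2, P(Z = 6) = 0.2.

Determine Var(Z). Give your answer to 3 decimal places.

E[Z] = (0)(0.2) + (2)(0.2) + (3)(0.2) + (5)(0.2) + (6)(0.2) = 3.2
E[Z²] = (0)²(0.2) + (2)²(0.2) + (3)²(0.2) + (5)²(0.2) + (6)²(0.2) = 14.8
Var(Z) = E[Z²] − (E[Z])² = 14.8 − (3.2)² = 4.56

4.560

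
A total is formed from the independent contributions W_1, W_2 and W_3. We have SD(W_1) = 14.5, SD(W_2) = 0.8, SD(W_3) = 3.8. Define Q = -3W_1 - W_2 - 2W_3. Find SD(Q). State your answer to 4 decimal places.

var(W_1) = 210.25, var(W_2) = 0.64, var(W_3) = 14.44
By independence, var(Q) = (-3)²var(W_1) + (-1)²var(W_2) + (-2)²var(W_3)
= (-3)²·210.25 + (-1)²·0.64 + (-2)²·14.44 = 1950.65
SD(Q) = √1950.65 ≈ 44.1662

44.1662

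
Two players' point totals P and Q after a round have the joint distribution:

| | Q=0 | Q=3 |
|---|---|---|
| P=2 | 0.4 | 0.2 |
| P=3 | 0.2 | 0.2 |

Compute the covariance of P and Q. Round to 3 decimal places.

E[P] = 2.4,  E[Q] = 1.2
E[PQ] = 3
Cov(P,Q) = E[PQ] − E[P]E[Q] = 3 − (2.4)(1.2) = 0.12

0.120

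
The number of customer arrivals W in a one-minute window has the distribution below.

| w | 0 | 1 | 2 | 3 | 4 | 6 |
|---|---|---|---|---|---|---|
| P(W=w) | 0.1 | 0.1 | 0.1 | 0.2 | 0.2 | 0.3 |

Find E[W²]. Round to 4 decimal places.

16.3000

E[W²] = (0)²(0.1) + (1)²(0.1) + (2)²(0.1) + (3)²(0.2) + (4)²(0.2) + (6)²(0.3) = 16.3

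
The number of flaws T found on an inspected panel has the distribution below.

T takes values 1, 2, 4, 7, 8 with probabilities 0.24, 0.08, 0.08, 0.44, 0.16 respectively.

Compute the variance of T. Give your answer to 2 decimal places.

E[T] = (1)(0.24) + (2)(0.08) + (4)(0.08) + (7)(0.44) + (8)(0.16) = 5.08
E[T²] = (1)²(0.24) + (2)²(0.08) + (4)²(0.08) + (7)²(0.44) + (8)²(0.16) = 33.64
Var(T) = E[T²] − (E[T])² = 33.64 − (5.08)² = 7.8336

7.83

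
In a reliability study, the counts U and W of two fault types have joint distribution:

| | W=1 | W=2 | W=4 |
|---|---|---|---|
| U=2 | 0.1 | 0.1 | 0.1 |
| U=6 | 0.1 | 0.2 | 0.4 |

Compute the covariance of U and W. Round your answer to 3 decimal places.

E[U] = 4.8,  E[W] = 2.8
E[UW] = 14
Cov(U,W) = E[UW] − E[U]E[W] = 14 − (4.8)(2.8) = 0.56

0.560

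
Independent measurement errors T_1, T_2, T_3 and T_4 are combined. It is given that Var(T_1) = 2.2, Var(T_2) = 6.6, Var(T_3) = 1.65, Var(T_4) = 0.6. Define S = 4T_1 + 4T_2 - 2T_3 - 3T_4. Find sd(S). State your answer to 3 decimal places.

By independence, Var(S) = (4)²Var(T_1) + (4)²Var(T_2) + (-2)²Var(T_3) + (-3)²Var(T_4)
= (4)²·2.2 + (4)²·6.6 + (-2)²·1.65 + (-3)²·0.6 = 152.8
sd(S) = √152.8 ≈ 12.361

12.361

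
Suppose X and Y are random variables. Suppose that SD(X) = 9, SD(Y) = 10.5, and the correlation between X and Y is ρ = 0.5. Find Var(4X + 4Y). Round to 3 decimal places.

Var(X) = (9)² = 81;  Var(Y) = (10.5)² = 110.25
Cov(X,Y) = ρ·SD(X)·SD(Y) = 0.5·9·10.5 = 47.25
Var(4X + 4Y) = (4)²·Var(X) + (4)²·Var(Y) + 2·(4)·(4)·Cov(X,Y)
= 16·81 + 16·110.25 + 32·47.25 = 4572

4572.000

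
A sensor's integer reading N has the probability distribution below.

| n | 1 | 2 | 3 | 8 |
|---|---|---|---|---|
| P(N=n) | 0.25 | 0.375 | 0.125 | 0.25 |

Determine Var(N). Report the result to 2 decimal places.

7.48

E[N] = (1)(0.25) + (2)(0.375) + (3)(0.125) + (8)(0.25) = 3.375
E[N²] = (1)²(0.25) + (2)²(0.375) + (3)²(0.125) + (8)²(0.25) = 18.875
Var(N) = E[N²] − (E[N])² = 18.875 − (3.375)² = 7.484375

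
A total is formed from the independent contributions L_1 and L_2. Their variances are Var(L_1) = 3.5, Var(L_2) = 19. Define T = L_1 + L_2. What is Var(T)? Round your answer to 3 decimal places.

22.500

By independence, Var(T) = (1)²Var(L_1) + (1)²Var(L_2)
= (1)²·3.5 + (1)²·19 = 22.5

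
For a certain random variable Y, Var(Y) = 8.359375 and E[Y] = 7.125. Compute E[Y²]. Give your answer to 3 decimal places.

E[Y²] = Var(Y) + (E[Y])² = 8.359375 + (7.125)² = 59.125

59.125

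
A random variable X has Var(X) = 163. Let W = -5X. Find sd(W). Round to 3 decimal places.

Var(-5X) = (-5)²·163 = 4075
sd(W) = √4075 ≈ 63.836

63.836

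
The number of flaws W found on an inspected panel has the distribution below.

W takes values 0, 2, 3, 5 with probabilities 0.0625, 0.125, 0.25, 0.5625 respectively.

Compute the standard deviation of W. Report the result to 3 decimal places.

1.509

E[W] = (0)(0.0625) + (2)(0.125) + (3)(0.25) + (5)(0.5625) = 3.8125
E[W²] = (0)²(0.0625) + (2)²(0.125) + (3)²(0.25) + (5)²(0.5625) = 16.8125
Var(W) = E[W²] − (E[W])² = 16.8125 − (3.8125)² = 2.27734375
sd(W) = √2.27734375 ≈ 1.509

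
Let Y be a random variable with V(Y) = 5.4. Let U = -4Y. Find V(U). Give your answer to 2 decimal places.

86.40

V(-4Y) = (-4)²·V(Y) = 16·5.4 = 86.4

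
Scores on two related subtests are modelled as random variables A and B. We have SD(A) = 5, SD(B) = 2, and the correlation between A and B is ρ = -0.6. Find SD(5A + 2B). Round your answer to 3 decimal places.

Var(A) = (5)² = 25;  Var(B) = (2)² = 4
Cov(A,B) = ρ·SD(A)·SD(B) = -0.6·5·2 = -6
Var(5A + 2B) = (5)²·Var(A) + (2)²·Var(B) + 2·(5)·(2)·Cov(A,B)
= 25·25 + 4·4 + 20·-6 = 521
SD(5A + 2B) = √521 ≈ 22.825

22.825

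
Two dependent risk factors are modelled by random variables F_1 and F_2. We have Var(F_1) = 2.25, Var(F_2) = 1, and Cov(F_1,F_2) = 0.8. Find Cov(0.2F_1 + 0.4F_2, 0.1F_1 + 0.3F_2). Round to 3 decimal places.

Cov(0.2F_1 + 0.4F_2, 0.1F_1 + 0.3F_2) = (0.2)(0.1)Var(F_1) + (0.4)(0.3)Var(F_2) + [(0.2)(0.3) + (0.4)(0.1)]Cov(F_1,F_2)
= 0.02·2.25 + 0.12·1 + 0.1·0.8 = 0.245

0.245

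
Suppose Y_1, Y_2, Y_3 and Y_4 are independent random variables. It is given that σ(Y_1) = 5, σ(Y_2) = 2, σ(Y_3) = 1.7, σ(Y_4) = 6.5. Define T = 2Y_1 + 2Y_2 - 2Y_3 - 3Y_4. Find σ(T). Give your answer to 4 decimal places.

V(Y_1) = 25, V(Y_2) = 4, V(Y_3) = 2.89, V(Y_4) = 42.25
By independence, V(T) = (2)²V(Y_1) + (2)²V(Y_2) + (-2)²V(Y_3) + (-3)²V(Y_4)
= (2)²·25 + (2)²·4 + (-2)²·2.89 + (-3)²·42.25 = 507.81
σ(T) = √507.81 ≈ 22.5346

22.5346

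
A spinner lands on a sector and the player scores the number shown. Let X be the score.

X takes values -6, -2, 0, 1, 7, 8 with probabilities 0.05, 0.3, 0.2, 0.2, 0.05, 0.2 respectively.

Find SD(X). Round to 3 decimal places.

E[X] = (-6)(0.05) + (-2)(0.3) + (0)(0.2) + (1)(0.2) + (7)(0.05) + (8)(0.2) = 1.25
E[X²] = (-6)²(0.05) + (-2)²(0.3) + (0)²(0.2) + (1)²(0.2) + (7)²(0.05) + (8)²(0.2) = 18.45
Var(X) = E[X²] − (E[X])² = 18.45 − (1.25)² = 16.8875
SD(X) = √16.8875 ≈ 4.109

4.109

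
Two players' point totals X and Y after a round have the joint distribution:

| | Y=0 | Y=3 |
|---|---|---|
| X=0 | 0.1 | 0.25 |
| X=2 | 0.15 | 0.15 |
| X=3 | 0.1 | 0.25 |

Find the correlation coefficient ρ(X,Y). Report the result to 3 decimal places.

E[X] = 1.65,  E[Y] = 1.95
E[XY] = 3.15
cov(X,Y) = E[XY] − E[X]E[Y] = 3.15 − (1.65)(1.95) = -0.0675
Var(X) = 1.6275,  Var(Y) = 2.0475
ρ = -0.0675 / √(1.6275·2.0475) ≈ -0.037

-0.037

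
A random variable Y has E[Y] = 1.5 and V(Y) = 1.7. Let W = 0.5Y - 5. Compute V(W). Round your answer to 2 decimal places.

0.43

V(0.5Y - 5) = (0.5)²·V(Y) = 0.25·1.7 = 0.425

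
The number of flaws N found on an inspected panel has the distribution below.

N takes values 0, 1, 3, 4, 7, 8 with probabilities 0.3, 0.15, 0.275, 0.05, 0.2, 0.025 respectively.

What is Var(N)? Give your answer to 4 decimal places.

E[N] = (0)(0.3) + (1)(0.15) + (3)(0.275) + (4)(0.05) + (7)(0.2) + (8)(0.025) = 2.775
E[N²] = (0)²(0.3) + (1)²(0.15) + (3)²(0.275) + (4)²(0.05) + (7)²(0.2) + (8)²(0.025) = 14.825
Var(N) = E[N²] − (E[N])² = 14.825 − (2.775)² = 7.124375

7.1244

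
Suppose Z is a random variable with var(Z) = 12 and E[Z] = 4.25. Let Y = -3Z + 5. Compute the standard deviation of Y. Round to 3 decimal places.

var(-3Z + 5) = (-3)²·12 = 108
σ(Y) = √108 ≈ 10.392

10.392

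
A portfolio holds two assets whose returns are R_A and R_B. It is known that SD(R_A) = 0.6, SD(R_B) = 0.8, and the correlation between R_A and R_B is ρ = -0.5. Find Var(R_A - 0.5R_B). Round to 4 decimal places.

0.7600

Var(R_A) = (0.6)² = 0.36;  Var(R_B) = (0.8)² = 0.64
Cov(R_A,R_B) = ρ·SD(R_A)·SD(R_B) = -0.5·0.6·0.8 = -0.24
Var(R_A - 0.5R_B) = (1)²·Var(R_A) + (-0.5)²·Var(R_B) + 2·(1)·(-0.5)·Cov(R_A,R_B)
= 1·0.36 + 0.25·0.64 + -1·-0.24 = 0.76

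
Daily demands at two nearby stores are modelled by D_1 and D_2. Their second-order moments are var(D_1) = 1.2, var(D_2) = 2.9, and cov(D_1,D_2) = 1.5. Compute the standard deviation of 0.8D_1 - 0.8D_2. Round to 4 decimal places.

var(0.8D_1 - 0.8D_2) = (0.8)²·var(D_1) + (-0.8)²·var(D_2) + 2·(0.8)·(-0.8)·cov(D_1,D_2)
= 0.64·1.2 + 0.64·2.9 + -1.28·1.5 = 0.704
sd(0.8D_1 - 0.8D_2) = √0.704 ≈ 0.8390

0.8390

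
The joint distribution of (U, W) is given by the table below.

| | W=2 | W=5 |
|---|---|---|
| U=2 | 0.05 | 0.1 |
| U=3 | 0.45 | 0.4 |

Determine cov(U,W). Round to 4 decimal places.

E[U] = 2.85,  E[W] = 3.5
E[UW] = 9.9
cov(U,W) = E[UW] − E[U]E[W] = 9.9 − (2.85)(3.5) = -0.075

-0.0750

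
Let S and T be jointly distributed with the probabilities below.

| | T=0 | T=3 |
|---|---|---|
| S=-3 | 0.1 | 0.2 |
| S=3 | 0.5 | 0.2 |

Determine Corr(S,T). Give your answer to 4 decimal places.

-0.3563

E[S] = 1.2,  E[T] = 1.2
E[ST] = 0
Cov(S,T) = E[ST] − E[S]E[T] = 0 − (1.2)(1.2) = -1.44
V(S) = 7.56,  V(T) = 2.16
ρ = -1.44 / √(7.56·2.16) ≈ -0.3563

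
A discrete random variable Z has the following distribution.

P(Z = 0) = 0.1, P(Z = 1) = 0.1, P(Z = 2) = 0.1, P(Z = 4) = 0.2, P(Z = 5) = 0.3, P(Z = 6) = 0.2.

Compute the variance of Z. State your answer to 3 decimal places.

E[Z] = (0)(0.1) + (1)(0.1) + (2)(0.1) + (4)(0.2) + (5)(0.3) + (6)(0.2) = 3.8
E[Z²] = (0)²(0.1) + (1)²(0.1) + (2)²(0.1) + (4)²(0.2) + (5)²(0.3) + (6)²(0.2) = 18.4
Var(Z) = E[Z²] − (E[Z])² = 18.4 − (3.8)² = 3.96

3.960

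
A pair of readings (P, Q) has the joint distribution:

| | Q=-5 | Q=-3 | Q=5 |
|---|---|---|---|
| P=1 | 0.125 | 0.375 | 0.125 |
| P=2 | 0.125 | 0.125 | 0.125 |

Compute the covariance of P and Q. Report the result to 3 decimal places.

E[P] = 1.375,  E[Q] = -1.5
E[PQ] = -1.875
Cov(P,Q) = E[PQ] − E[P]E[Q] = -1.875 − (1.375)(-1.5) = 0.1875

0.188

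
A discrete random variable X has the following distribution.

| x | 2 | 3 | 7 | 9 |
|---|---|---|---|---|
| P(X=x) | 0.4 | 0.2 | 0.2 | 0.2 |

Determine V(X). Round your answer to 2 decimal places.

8.24

E[X] = (2)(0.4) + (3)(0.2) + (7)(0.2) + (9)(0.2) = 4.6
E[X²] = (2)²(0.4) + (3)²(0.2) + (7)²(0.2) + (9)²(0.2) = 29.4
V(X) = E[X²] − (E[X])² = 29.4 − (4.6)² = 8.24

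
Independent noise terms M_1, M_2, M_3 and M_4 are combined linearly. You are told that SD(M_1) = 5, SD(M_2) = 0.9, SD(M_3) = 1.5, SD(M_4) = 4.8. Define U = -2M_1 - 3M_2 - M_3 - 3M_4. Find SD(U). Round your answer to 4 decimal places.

Var(M_1) = 25, Var(M_2) = 0.81, Var(M_3) = 2.25, Var(M_4) = 23.04
By independence, Var(U) = (-2)²Var(M_1) + (-3)²Var(M_2) + (-1)²Var(M_3) + (-3)²Var(M_4)
= (-2)²·25 + (-3)²·0.81 + (-1)²·2.25 + (-3)²·23.04 = 316.9
SD(U) = √316.9 ≈ 17.8017

17.8017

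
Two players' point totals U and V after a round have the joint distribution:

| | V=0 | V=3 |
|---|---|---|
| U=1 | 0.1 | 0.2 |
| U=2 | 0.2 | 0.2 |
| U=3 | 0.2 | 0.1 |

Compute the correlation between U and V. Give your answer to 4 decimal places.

-0.2582

E[U] = 2,  E[V] = 1.5
E[UV] = 2.7
Cov(U,V) = E[UV] − E[U]E[V] = 2.7 − (2)(1.5) = -0.3
Var(U) = 0.6,  Var(V) = 2.25
ρ = -0.3 / √(0.6·2.25) ≈ -0.2582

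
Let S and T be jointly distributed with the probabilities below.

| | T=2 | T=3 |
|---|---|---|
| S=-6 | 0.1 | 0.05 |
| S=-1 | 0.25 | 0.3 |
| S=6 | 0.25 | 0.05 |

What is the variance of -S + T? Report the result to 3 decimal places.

17.748

E[S] = 0.35,  E[T] = 2.4,  E[ST] = 0.4
Var(S) = 16.75 − (0.35)² = 16.6275;  Var(T) = 6 − (2.4)² = 0.24
Cov(S,T) = 0.4 − (0.35)(2.4) = -0.44
Var(-S + T) = (-1)²·16.6275 + (1)²·0.24 + 2·(-1)·(1)·-0.44 = 17.7475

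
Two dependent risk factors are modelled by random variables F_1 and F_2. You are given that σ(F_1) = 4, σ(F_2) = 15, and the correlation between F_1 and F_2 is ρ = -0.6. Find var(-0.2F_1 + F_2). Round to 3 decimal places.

var(F_1) = (4)² = 16;  var(F_2) = (15)² = 225
Cov(F_1,F_2) = ρ·σ(F_1)·σ(F_2) = -0.6·4·15 = -36
var(-0.2F_1 + F_2) = (-0.2)²·var(F_1) + (1)²·var(F_2) + 2·(-0.2)·(1)·Cov(F_1,F_2)
= 0.04·16 + 1·225 + -0.4·-36 = 240.04

240.040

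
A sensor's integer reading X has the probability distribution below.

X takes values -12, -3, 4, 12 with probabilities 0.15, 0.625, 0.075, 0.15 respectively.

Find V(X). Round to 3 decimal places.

E[X] = (-12)(0.15) + (-3)(0.625) + (4)(0.075) + (12)(0.15) = -1.575
E[X²] = (-12)²(0.15) + (-3)²(0.625) + (4)²(0.075) + (12)²(0.15) = 50.025
V(X) = E[X²] − (E[X])² = 50.025 − (-1.575)² = 47.544375

47.544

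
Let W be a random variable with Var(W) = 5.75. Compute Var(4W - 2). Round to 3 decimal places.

Var(4W - 2) = (4)²·Var(W) = 16·5.75 = 92

92.000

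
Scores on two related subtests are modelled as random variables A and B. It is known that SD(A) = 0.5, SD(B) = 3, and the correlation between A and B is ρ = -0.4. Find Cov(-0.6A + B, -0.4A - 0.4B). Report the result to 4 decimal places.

-3.4440

var(A) = (0.5)² = 0.25;  var(B) = (3)² = 9
Cov(A,B) = ρ·SD(A)·SD(B) = -0.4·0.5·3 = -0.6
Cov(-0.6A + B, -0.4A - 0.4B) = (-0.6)(-0.4)var(A) + (1)(-0.4)var(B) + [(-0.6)(-0.4) + (1)(-0.4)]Cov(A,B)
= 0.24·0.25 + -0.4·9 + -0.16·-0.6 = -3.444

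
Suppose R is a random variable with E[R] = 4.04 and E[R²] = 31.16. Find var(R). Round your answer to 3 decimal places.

14.838

var(R) = 31.16 − (4.04)² = 14.8384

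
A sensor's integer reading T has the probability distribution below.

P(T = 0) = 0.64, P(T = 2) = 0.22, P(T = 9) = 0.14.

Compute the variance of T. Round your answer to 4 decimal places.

9.3300

E[T] = (0)(0.64) + (2)(0.22) + (9)(0.14) = 1.7
E[T²] = (0)²(0.64) + (2)²(0.22) + (9)²(0.14) = 12.22
Var(T) = E[T²] − (E[T])² = 12.22 − (1.7)² = 9.33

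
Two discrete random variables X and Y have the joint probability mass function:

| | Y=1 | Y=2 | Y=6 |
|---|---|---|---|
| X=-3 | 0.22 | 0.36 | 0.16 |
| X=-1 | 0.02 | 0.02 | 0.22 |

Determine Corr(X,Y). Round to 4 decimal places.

E[X] = -2.48,  E[Y] = 3.28
E[XY] = -7.08
Cov(X,Y) = E[XY] − E[X]E[Y] = -7.08 − (-2.48)(3.28) = 1.0544
Var(X) = 0.7696,  Var(Y) = 4.6816
ρ = 1.0544 / √(0.7696·4.6816) ≈ 0.5555

0.5555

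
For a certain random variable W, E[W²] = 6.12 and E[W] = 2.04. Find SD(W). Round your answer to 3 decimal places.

1.399

var(W) = 6.12 − (2.04)² = 1.9584
SD(W) = √1.9584 ≈ 1.399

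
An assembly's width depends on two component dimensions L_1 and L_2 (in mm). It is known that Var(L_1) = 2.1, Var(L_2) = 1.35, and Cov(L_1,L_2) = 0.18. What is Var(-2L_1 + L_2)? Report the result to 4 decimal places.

9.0300

Var(-2L_1 + L_2) = (-2)²·Var(L_1) + (1)²·Var(L_2) + 2·(-2)·(1)·Cov(L_1,L_2)
= 4·2.1 + 1·1.35 + -4·0.18 = 9.03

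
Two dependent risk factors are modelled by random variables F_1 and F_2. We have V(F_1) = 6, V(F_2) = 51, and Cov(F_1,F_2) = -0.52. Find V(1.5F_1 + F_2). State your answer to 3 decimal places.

V(1.5F_1 + F_2) = (1.5)²·V(F_1) + (1)²·V(F_2) + 2·(1.5)·(1)·Cov(F_1,F_2)
= 2.25·6 + 1·51 + 3·-0.52 = 62.94

62.940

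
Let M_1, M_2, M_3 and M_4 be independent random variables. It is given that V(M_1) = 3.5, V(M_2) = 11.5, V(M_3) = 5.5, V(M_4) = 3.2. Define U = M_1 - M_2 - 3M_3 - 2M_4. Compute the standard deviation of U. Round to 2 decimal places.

By independence, V(U) = (1)²V(M_1) + (-1)²V(M_2) + (-3)²V(M_3) + (-2)²V(M_4)
= (1)²·3.5 + (-1)²·11.5 + (-3)²·5.5 + (-2)²·3.2 = 77.3
sd(U) = √77.3 ≈ 8.79

8.79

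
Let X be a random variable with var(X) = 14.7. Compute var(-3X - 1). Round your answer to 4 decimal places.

var(-3X - 1) = (-3)²·var(X) = 9·14.7 = 132.3

132.3000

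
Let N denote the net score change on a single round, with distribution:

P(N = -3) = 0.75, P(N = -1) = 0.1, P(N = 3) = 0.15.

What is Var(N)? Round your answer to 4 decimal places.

4.5900

E[N] = (-3)(0.75) + (-1)(0.1) + (3)(0.15) = -1.9
E[N²] = (-3)²(0.75) + (-1)²(0.1) + (3)²(0.15) = 8.2
Var(N) = E[N²] − (E[N])² = 8.2 − (-1.9)² = 4.59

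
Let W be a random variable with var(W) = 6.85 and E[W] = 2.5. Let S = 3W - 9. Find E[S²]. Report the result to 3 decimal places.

E[3W - 9] = 3·2.5 − 9 = -1.5
var(3W - 9) = (3)²·6.85 = 61.65
E[S²] = var(S) + (E[S])² = 61.65 + (-1.5)² = 63.9

63.900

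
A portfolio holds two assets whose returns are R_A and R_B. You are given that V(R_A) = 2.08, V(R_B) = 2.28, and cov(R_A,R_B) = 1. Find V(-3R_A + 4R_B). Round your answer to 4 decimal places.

31.2000

V(-3R_A + 4R_B) = (-3)²·V(R_A) + (4)²·V(R_B) + 2·(-3)·(4)·cov(R_A,R_B)
= 9·2.08 + 16·2.28 + -24·1 = 31.2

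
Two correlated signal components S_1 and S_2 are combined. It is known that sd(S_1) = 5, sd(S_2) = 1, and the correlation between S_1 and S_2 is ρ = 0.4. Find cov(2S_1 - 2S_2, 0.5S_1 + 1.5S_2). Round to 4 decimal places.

Var(S_1) = (5)² = 25;  Var(S_2) = (1)² = 1
cov(S_1,S_2) = ρ·sd(S_1)·sd(S_2) = 0.4·5·1 = 2
cov(2S_1 - 2S_2, 0.5S_1 + 1.5S_2) = (2)(0.5)Var(S_1) + (-2)(1.5)Var(S_2) + [(2)(1.5) + (-2)(0.5)]cov(S_1,S_2)
= 1·25 + -3·1 + 2·2 = 26

26.0000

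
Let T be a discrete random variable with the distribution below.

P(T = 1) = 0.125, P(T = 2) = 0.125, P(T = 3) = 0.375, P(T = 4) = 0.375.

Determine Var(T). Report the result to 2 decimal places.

1.00

E[T] = (1)(0.125) + (2)(0.125) + (3)(0.375) + (4)(0.375) = 3
E[T²] = (1)²(0.125) + (2)²(0.125) + (3)²(0.375) + (4)²(0.375) = 10
Var(T) = E[T²] − (E[T])² = 10 − (3)² = 1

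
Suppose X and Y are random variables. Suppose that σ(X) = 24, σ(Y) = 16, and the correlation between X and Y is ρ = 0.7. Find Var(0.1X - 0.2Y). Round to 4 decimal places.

Var(X) = (24)² = 576;  Var(Y) = (16)² = 256
cov(X,Y) = ρ·σ(X)·σ(Y) = 0.7·24·16 = 268.8
Var(0.1X - 0.2Y) = (0.1)²·Var(X) + (-0.2)²·Var(Y) + 2·(0.1)·(-0.2)·cov(X,Y)
= 0.01·576 + 0.04·256 + -0.04·268.8 = 5.248

5.2480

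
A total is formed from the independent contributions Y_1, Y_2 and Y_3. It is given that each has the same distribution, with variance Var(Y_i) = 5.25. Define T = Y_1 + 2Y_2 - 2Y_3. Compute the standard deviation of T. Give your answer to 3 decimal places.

6.874

By independence, Var(T) = (1)²Var(Y_1) + (2)²Var(Y_2) + (-2)²Var(Y_3)
= (1)²·5.25 + (2)²·5.25 + (-2)²·5.25 = 47.25
SD(T) = √47.25 ≈ 6.874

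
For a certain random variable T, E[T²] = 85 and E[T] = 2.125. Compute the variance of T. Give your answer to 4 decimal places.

var(T) = 85 − (2.125)² = 80.484375

80.4844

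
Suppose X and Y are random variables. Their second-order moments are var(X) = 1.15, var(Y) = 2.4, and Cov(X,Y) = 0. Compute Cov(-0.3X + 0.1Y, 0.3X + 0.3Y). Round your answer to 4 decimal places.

-0.0315

Cov(-0.3X + 0.1Y, 0.3X + 0.3Y) = (-0.3)(0.3)var(X) + (0.1)(0.3)var(Y) + [(-0.3)(0.3) + (0.1)(0.3)]Cov(X,Y)
= -0.09·1.15 + 0.03·2.4 + -0.06·0 = -0.0315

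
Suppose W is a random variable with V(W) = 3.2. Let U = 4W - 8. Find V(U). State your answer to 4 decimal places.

51.2000

V(4W - 8) = (4)²·V(W) = 16·3.2 = 51.2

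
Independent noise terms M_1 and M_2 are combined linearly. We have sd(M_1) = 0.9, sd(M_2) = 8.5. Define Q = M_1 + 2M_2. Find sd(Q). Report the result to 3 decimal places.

17.024

Var(M_1) = 0.81, Var(M_2) = 72.25
By independence, Var(Q) = (1)²Var(M_1) + (2)²Var(M_2)
= (1)²·0.81 + (2)²·72.25 = 289.81
sd(Q) = √289.81 ≈ 17.024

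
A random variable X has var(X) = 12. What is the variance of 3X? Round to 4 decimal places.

108.0000

var(3X) = (3)²·var(X) = 9·12 = 108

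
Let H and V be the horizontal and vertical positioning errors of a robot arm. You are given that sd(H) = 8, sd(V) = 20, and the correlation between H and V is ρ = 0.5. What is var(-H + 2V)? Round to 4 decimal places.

var(H) = (8)² = 64;  var(V) = (20)² = 400
cov(H,V) = ρ·sd(H)·sd(V) = 0.5·8·20 = 80
var(-H + 2V) = (-1)²·var(H) + (2)²·var(V) + 2·(-1)·(2)·cov(H,V)
= 1·64 + 4·400 + -4·80 = 1344

1344.0000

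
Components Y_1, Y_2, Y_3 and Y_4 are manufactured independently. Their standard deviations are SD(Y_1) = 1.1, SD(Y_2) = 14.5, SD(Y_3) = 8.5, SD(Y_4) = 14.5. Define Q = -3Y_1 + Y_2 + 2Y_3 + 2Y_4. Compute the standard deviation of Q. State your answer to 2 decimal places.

V(Y_1) = 1.21, V(Y_2) = 210.25, V(Y_3) = 72.25, V(Y_4) = 210.25
By independence, V(Q) = (-3)²V(Y_1) + (1)²V(Y_2) + (2)²V(Y_3) + (2)²V(Y_4)
= (-3)²·1.21 + (1)²·210.25 + (2)²·72.25 + (2)²·210.25 = 1351.14
SD(Q) = √1351.14 ≈ 36.76

36.76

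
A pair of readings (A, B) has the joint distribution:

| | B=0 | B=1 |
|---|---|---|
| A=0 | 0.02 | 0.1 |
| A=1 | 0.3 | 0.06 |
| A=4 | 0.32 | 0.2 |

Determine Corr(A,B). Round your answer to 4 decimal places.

E[A] = 2.44,  E[B] = 0.36
E[AB] = 0.86
Cov(A,B) = E[AB] − E[A]E[B] = 0.86 − (2.44)(0.36) = -0.0184
Var(A) = 2.7264,  Var(B) = 0.2304
ρ = -0.0184 / √(2.7264·0.2304) ≈ -0.0232

-0.0232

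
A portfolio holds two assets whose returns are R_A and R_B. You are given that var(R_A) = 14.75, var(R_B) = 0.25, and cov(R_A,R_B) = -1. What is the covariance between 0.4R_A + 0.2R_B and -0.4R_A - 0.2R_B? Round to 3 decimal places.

-2.210

cov(0.4R_A + 0.2R_B, -0.4R_A - 0.2R_B) = (0.4)(-0.4)var(R_A) + (0.2)(-0.2)var(R_B) + [(0.4)(-0.2) + (0.2)(-0.4)]cov(R_A,R_B)
= -0.16·14.75 + -0.04·0.25 + -0.16·-1 = -2.21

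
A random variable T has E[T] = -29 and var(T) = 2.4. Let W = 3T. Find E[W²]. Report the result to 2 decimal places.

7590.60

E[3T] = 3·-29 = -87
var(3T) = (3)²·2.4 = 21.6
E[W²] = var(W) + (E[W])² = 21.6 + (-87)² = 7590.6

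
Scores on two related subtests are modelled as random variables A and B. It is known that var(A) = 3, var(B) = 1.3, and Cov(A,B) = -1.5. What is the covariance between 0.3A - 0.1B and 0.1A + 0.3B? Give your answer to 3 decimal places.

-0.069

Cov(0.3A - 0.1B, 0.1A + 0.3B) = (0.3)(0.1)var(A) + (-0.1)(0.3)var(B) + [(0.3)(0.3) + (-0.1)(0.1)]Cov(A,B)
= 0.03·3 + -0.03·1.3 + 0.08·-1.5 = -0.069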